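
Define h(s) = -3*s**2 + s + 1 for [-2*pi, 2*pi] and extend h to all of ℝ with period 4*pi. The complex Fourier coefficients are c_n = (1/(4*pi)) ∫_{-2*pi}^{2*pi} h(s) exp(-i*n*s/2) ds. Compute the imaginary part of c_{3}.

Since h is real-valued, Im(c_{3}) = -(1/(4*pi)) ∫_{-2*pi}^{2*pi} h(s) sin(3*s/2) ds = -b_{3}/2.
Integrating by parts twice (tabular method), an antiderivative of (-3*s**2 + s + 1) sin(3*s/2) is 2*s**2*cos(3*s/2) - 8*s*sin(3*s/2)/3 - 2*s*cos(3*s/2)/3 + 4*sin(3*s/2)/9 - 22*cos(3*s/2)/9; evaluating from -2*pi to 2*pi: ∫_{-2*pi}^{2*pi} (-3*s**2 + s + 1) sin(3*s/2) ds = (-8*pi**2 + 22/9 + 4*pi/3) - (-8*pi**2 - 4*pi/3 + 22/9) = 8*pi/3.
Hence Im(c_{3}) = (-1/(4*pi))·(8*pi/3) = -2/3.

-2/3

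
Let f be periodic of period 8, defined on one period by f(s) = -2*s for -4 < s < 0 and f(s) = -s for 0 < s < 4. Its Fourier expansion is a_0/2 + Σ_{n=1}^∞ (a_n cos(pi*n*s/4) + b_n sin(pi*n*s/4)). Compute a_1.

a_1 = 1/4 ∫_{-4}^{4} f(s) cos(pi*s/4) ds.
Split the integral at the breakpoints.
Integrating by parts (boundary term plus one more integral), an antiderivative of (-2*s) cos(pi*s/4) is -8*s*sin(pi*s/4)/pi - 32*cos(pi*s/4)/pi**2; evaluating from -4 to 0: ∫_{-4}^{0} (-2*s) cos(pi*s/4) ds = (-32/pi**2) - (32/pi**2) = -64/pi**2.
Integrating by parts (boundary term plus one more integral), an antiderivative of (-s) cos(pi*s/4) is -4*s*sin(pi*s/4)/pi - 16*cos(pi*s/4)/pi**2; evaluating from 0 to 4: ∫_{0}^{4} (-s) cos(pi*s/4) ds = (16/pi**2) - (-16/pi**2) = 32/pi**2.
Summing the pieces and multiplying by (1/4) gives a_1 = -8/pi**2.

-8/pi**2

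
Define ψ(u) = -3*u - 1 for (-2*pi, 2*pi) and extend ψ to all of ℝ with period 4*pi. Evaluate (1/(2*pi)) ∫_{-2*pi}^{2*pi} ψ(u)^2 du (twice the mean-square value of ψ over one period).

(1/(2*pi)) ∫_{-2*pi}^{2*pi} ψ(u)^2 du = (1/(2*pi)) · (4*pi + 48*pi**3) = 2 + 24*pi**2.

2 + 24*pi**2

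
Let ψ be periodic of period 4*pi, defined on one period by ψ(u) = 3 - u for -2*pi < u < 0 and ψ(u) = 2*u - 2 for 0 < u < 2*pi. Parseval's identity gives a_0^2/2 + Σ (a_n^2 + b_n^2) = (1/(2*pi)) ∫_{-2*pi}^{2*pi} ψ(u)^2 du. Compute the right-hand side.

(1/(2*pi)) ∫_{-2*pi}^{2*pi} ψ(u)^2 du = (1/(2*pi)) · (2*pi*(-6*pi + 39 + 20*pi**2)/3) = -2*pi + 13 + 20*pi**2/3.

-2*pi + 13 + 20*pi**2/3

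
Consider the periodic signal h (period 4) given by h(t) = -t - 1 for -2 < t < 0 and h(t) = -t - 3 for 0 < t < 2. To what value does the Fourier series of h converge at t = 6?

t = 6 differs from t = -2 by 2 full period(s), and the series is 4-periodic.
At t = -2 the one-sided limits are h(-2^-) = -5 and h(-2^+) = 1.
By Dirichlet's theorem the series converges to their average, [(-5) + (1)]/2 = -2.

-2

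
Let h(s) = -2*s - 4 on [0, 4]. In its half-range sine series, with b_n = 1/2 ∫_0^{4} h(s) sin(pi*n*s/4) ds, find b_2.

8/pi

b_2 = 1/2 ∫_0^{4} (-2*s - 4) sin(pi*s/2) ds.
Integrating by parts (boundary term plus one more integral), an antiderivative of (-2*s - 4) sin(pi*s/2) is 4*s*cos(pi*s/2)/pi - 8*sin(pi*s/2)/pi**2 + 8*cos(pi*s/2)/pi; evaluating from 0 to 4: ∫_{0}^{4} (-2*s - 4) sin(pi*s/2) ds = (24/pi) - (8/pi) = 16/pi.
Hence b_2 = (1/2)·(16/pi) = 8/pi.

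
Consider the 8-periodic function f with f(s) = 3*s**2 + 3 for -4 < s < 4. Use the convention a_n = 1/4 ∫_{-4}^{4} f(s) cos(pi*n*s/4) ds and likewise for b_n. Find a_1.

a_1 = 1/4 ∫_{-4}^{4} f(s) cos(pi*s/4) ds.
f is even and cos(pi*s/4) is even, so the integrand is even and a_1 = 1/2 ∫_0^{4} f(s) cos(pi*s/4) ds.
Integrating by parts twice (tabular method), an antiderivative of (3*s**2 + 3) cos(pi*s/4) is 12*s**2*sin(pi*s/4)/pi + 96*s*cos(pi*s/4)/pi**2 - 384*sin(pi*s/4)/pi**3 + 12*sin(pi*s/4)/pi; evaluating from 0 to 4: ∫_{0}^{4} (3*s**2 + 3) cos(pi*s/4) ds = (-384/pi**2) - (0) = -384/pi**2.
Hence a_1 = (1/2)·(-384/pi**2) = -192/pi**2.

-192/pi**2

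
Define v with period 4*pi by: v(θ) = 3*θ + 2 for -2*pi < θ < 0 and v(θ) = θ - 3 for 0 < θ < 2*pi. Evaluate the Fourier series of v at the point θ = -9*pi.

2 - 3*pi

θ = -9*pi differs from θ = -pi by -2 full period(s), and the series is 4*pi-periodic.
v is continuous at θ = -pi with value 2 - 3*pi, so the series converges to 2 - 3*pi there.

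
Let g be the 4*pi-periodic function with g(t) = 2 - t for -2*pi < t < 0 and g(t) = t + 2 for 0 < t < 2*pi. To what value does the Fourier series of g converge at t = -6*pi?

2 + 2*pi

t = -6*pi differs from t = -2*pi by -1 full period(s), and the series is 4*pi-periodic.
g is continuous at t = -2*pi with value 2 + 2*pi, so the series converges to 2 + 2*pi there.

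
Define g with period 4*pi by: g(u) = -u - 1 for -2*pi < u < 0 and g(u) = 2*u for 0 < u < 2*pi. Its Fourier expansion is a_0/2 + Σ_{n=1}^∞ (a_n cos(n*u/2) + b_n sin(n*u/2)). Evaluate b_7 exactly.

2*(1 + pi)/(7*pi)

b_7 = (1/(2*pi)) ∫_{-2*pi}^{2*pi} g(u) sin(7*u/2) du.
Split the integral at the breakpoints.
Integrating by parts (boundary term plus one more integral), an antiderivative of (-u - 1) sin(7*u/2) is 2*u*cos(7*u/2)/7 - 4*sin(7*u/2)/49 + 2*cos(7*u/2)/7; evaluating from -2*pi to 0: ∫_{-2*pi}^{0} (-u - 1) sin(7*u/2) du = (2/7) - (-2/7 + 4*pi/7) = 4/7 - 4*pi/7.
Integrating by parts (boundary term plus one more integral), an antiderivative of (2*u) sin(7*u/2) is -4*u*cos(7*u/2)/7 + 8*sin(7*u/2)/49; evaluating from 0 to 2*pi: ∫_{0}^{2*pi} (2*u) sin(7*u/2) du = (8*pi/7) - (0) = 8*pi/7.
Summing the pieces and multiplying by (1/(2*pi)) gives b_7 = 2*(1 + pi)/(7*pi).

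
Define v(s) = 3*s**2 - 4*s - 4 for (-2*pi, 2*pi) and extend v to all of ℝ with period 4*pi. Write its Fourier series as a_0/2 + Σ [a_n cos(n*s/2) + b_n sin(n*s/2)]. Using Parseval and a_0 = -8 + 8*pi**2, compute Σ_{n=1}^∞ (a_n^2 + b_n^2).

Parseval: a_0^2/2 + Σ_{n≥1} (a_n^2+b_n^2) = (1/(2*pi)) ∫_{-2*pi}^{2*pi} v(s)^2 ds = -64*pi**2/3 + 32 + 288*pi**4/5.
Subtract a_0^2/2 = 32*(1 - pi**2)**2: Σ (a_n^2+b_n^2) = 128*pi**2*(5 + 3*pi**2)/15.

128*pi**2*(5 + 3*pi**2)/15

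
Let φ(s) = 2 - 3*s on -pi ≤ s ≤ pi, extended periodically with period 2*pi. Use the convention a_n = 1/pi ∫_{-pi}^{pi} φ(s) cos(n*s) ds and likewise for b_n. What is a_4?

0

a_4 = 1/pi ∫_{-pi}^{pi} φ(s) cos(4*s) ds.
Integrating by parts (boundary term plus one more integral), an antiderivative of (2 - 3*s) cos(4*s) is -3*s*sin(4*s)/4 + sin(4*s)/2 - 3*cos(4*s)/16; evaluating from -pi to pi: ∫_{-pi}^{pi} (2 - 3*s) cos(4*s) ds = (-3/16) - (-3/16) = 0.
Hence a_4 = (1/pi)·(0) = 0.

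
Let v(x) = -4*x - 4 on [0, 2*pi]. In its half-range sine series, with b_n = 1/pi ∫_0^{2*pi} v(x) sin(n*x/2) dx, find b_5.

b_5 = 1/pi ∫_0^{2*pi} (-4*x - 4) sin(5*x/2) dx.
Integrating by parts (boundary term plus one more integral), an antiderivative of (-4*x - 4) sin(5*x/2) is 8*x*cos(5*x/2)/5 - 16*sin(5*x/2)/25 + 8*cos(5*x/2)/5; evaluating from 0 to 2*pi: ∫_{0}^{2*pi} (-4*x - 4) sin(5*x/2) dx = (-16*pi/5 - 8/5) - (8/5) = -16*pi/5 - 16/5.
Hence b_5 = (1/pi)·(-16*pi/5 - 16/5) = 16*(-pi - 1)/(5*pi).

16*(-pi - 1)/(5*pi)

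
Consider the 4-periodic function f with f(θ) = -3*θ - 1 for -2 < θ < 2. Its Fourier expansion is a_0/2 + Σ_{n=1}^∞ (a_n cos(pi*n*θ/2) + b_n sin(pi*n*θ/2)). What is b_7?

-12/(7*pi)

b_7 = 1/2 ∫_{-2}^{2} f(θ) sin(7*pi*θ/2) dθ.
Integrating by parts (boundary term plus one more integral), an antiderivative of (-3*θ - 1) sin(7*pi*θ/2) is 6*θ*cos(7*pi*θ/2)/(7*pi) - 12*sin(7*pi*θ/2)/(49*pi**2) + 2*cos(7*pi*θ/2)/(7*pi); evaluating from -2 to 2: ∫_{-2}^{2} (-3*θ - 1) sin(7*pi*θ/2) dθ = (-2/pi) - (10/(7*pi)) = -24/(7*pi).
Hence b_7 = (1/2)·(-24/(7*pi)) = -12/(7*pi).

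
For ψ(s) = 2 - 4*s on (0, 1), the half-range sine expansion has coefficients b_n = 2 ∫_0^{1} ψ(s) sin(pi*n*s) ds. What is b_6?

4/(3*pi)

b_6 = 2 ∫_0^{1} (2 - 4*s) sin(6*pi*s) ds.
Integrating by parts (boundary term plus one more integral), an antiderivative of (2 - 4*s) sin(6*pi*s) is 2*s*cos(6*pi*s)/(3*pi) - sin(6*pi*s)/(9*pi**2) - cos(6*pi*s)/(3*pi); evaluating from 0 to 1: ∫_{0}^{1} (2 - 4*s) sin(6*pi*s) ds = (1/(3*pi)) - (-1/(3*pi)) = 2/(3*pi).
Hence b_6 = 2·(2/(3*pi)) = 4/(3*pi).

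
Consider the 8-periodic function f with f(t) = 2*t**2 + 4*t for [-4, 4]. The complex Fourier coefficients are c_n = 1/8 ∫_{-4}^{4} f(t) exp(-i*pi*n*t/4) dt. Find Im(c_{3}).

Since f is real-valued, Im(c_{3}) = -1/8 ∫_{-4}^{4} f(t) sin(3*pi*t/4) dt = -b_{3}/2.
Integrating by parts twice (tabular method), an antiderivative of (2*t**2 + 4*t) sin(3*pi*t/4) is -8*t**2*cos(3*pi*t/4)/(3*pi) + 64*t*sin(3*pi*t/4)/(9*pi**2) - 16*t*cos(3*pi*t/4)/(3*pi) + 64*sin(3*pi*t/4)/(9*pi**2) + 256*cos(3*pi*t/4)/(27*pi**3); evaluating from -4 to 4: ∫_{-4}^{4} (2*t**2 + 4*t) sin(3*pi*t/4) dt = (-256/(27*pi**3) + 64/pi) - (64*(-4 + 9*pi**2)/(27*pi**3)) = 128/(3*pi).
Hence Im(c_{3}) = (-1/8)·(128/(3*pi)) = -16/(3*pi).

-16/(3*pi)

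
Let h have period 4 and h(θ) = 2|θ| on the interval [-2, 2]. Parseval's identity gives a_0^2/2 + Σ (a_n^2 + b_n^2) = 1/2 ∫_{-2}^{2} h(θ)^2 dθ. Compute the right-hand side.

32/3

1/2 ∫_{-2}^{2} h(θ)^2 dθ = 1/2 · (64/3) = 32/3.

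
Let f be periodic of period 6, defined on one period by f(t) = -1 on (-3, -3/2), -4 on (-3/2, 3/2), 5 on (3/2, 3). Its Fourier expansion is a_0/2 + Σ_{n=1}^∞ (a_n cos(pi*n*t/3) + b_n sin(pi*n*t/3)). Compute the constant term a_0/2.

-1

a_0 = 1/3 ∫_{-3}^{3} f(t) dt = 1/3 · (-6) = -2.
So the constant term a_0/2 = -1.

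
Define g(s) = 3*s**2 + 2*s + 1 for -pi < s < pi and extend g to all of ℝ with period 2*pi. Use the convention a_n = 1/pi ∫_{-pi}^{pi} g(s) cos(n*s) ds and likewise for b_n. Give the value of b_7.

4/7

b_7 = 1/pi ∫_{-pi}^{pi} g(s) sin(7*s) ds.
Integrating by parts twice (tabular method), an antiderivative of (3*s**2 + 2*s + 1) sin(7*s) is -3*s**2*cos(7*s)/7 + 6*s*sin(7*s)/49 - 2*s*cos(7*s)/7 + 2*sin(7*s)/49 - 43*cos(7*s)/343; evaluating from -pi to pi: ∫_{-pi}^{pi} (3*s**2 + 2*s + 1) sin(7*s) ds = (43/343 + 2*pi/7 + 3*pi**2/7) - (-2*pi/7 + 43/343 + 3*pi**2/7) = 4*pi/7.
Hence b_7 = (1/pi)·(4*pi/7) = 4/7.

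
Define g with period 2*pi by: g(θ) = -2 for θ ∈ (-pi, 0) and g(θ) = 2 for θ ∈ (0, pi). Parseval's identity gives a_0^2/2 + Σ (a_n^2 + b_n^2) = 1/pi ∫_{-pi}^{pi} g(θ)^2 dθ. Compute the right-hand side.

8

1/pi ∫_{-pi}^{pi} g(θ)^2 dθ = 1/pi · (8*pi) = 8.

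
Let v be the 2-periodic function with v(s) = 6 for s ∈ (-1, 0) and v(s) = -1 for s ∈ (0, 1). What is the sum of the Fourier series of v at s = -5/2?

6

s = -5/2 differs from s = -1/2 by -1 full period(s), and the series is 2-periodic.
v is continuous at s = -1/2 with value 6, so the series converges to 6 there.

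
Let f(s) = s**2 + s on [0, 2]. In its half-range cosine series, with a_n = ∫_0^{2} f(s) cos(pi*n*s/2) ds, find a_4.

a_4 = ∫_0^{2} (s**2 + s) cos(2*pi*s) ds.
Integrating by parts twice (tabular method), an antiderivative of (s**2 + s) cos(2*pi*s) is s**2*sin(2*pi*s)/(2*pi) + s*sin(2*pi*s)/(2*pi) + s*cos(2*pi*s)/(2*pi**2) - sin(2*pi*s)/(4*pi**3) + cos(2*pi*s)/(4*pi**2); evaluating from 0 to 2: ∫_{0}^{2} (s**2 + s) cos(2*pi*s) ds = (5/(4*pi**2)) - (1/(4*pi**2)) = pi**(-2).
Hence a_4 = pi**(-2).

pi**(-2)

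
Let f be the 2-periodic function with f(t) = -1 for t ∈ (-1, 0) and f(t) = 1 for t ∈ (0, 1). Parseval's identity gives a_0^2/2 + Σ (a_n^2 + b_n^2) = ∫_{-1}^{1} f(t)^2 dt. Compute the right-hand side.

∫_{-1}^{1} f(t)^2 dt = 2.

2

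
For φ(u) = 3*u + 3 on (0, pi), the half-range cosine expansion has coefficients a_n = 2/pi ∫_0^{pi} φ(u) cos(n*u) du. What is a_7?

-12/(49*pi)

a_7 = 2/pi ∫_0^{pi} (3*u + 3) cos(7*u) du.
Integrating by parts (boundary term plus one more integral), an antiderivative of (3*u + 3) cos(7*u) is 3*u*sin(7*u)/7 + 3*sin(7*u)/7 + 3*cos(7*u)/49; evaluating from 0 to pi: ∫_{0}^{pi} (3*u + 3) cos(7*u) du = (-3/49) - (3/49) = -6/49.
Hence a_7 = (2/pi)·(-6/49) = -12/(49*pi).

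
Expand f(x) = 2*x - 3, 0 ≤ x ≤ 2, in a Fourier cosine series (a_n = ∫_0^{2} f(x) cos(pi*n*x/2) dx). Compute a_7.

-16/(49*pi**2)

a_7 = ∫_0^{2} (2*x - 3) cos(7*pi*x/2) dx.
Integrating by parts (boundary term plus one more integral), an antiderivative of (2*x - 3) cos(7*pi*x/2) is 4*x*sin(7*pi*x/2)/(7*pi) - 6*sin(7*pi*x/2)/(7*pi) + 8*cos(7*pi*x/2)/(49*pi**2); evaluating from 0 to 2: ∫_{0}^{2} (2*x - 3) cos(7*pi*x/2) dx = (-8/(49*pi**2)) - (8/(49*pi**2)) = -16/(49*pi**2).
Hence a_7 = -16/(49*pi**2).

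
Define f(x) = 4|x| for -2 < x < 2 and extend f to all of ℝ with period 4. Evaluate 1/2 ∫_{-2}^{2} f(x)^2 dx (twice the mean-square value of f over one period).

128/3

1/2 ∫_{-2}^{2} f(x)^2 dx = 1/2 · (256/3) = 128/3.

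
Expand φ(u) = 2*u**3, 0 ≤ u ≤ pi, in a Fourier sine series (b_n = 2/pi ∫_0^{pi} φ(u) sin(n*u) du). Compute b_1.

-24 + 4*pi**2

b_1 = 2/pi ∫_0^{pi} (2*u**3) sin(u) du.
Integrating by parts three times (tabular method), an antiderivative of (2*u**3) sin(u) is -2*u**3*cos(u) + 6*u**2*sin(u) + 12*u*cos(u) - 12*sin(u); evaluating from 0 to pi: ∫_{0}^{pi} (2*u**3) sin(u) du = (2*pi*(-6 + pi**2)) - (0) = 2*pi*(-6 + pi**2).
Hence b_1 = (2/pi)·(2*pi*(-6 + pi**2)) = -24 + 4*pi**2.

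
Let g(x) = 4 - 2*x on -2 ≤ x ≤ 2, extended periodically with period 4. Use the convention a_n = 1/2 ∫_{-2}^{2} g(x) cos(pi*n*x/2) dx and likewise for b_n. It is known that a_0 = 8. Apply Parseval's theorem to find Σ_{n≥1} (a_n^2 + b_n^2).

32/3

Parseval: a_0^2/2 + Σ_{n≥1} (a_n^2+b_n^2) = 1/2 ∫_{-2}^{2} g(x)^2 dx = 128/3.
Subtract a_0^2/2 = 32: Σ (a_n^2+b_n^2) = 32/3.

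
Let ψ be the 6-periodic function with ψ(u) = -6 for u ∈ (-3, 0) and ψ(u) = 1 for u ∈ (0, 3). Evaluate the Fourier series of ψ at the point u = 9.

-5/2

u = 9 differs from u = -3 by 2 full period(s), and the series is 6-periodic.
At u = -3 the one-sided limits are ψ(-3^-) = 1 and ψ(-3^+) = -6.
By Dirichlet's theorem the series converges to their average, [(1) + (-6)]/2 = -5/2.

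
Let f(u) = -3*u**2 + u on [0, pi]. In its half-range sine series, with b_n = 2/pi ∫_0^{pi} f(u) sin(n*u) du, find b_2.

b_2 = 2/pi ∫_0^{pi} (-3*u**2 + u) sin(2*u) du.
Integrating by parts twice (tabular method), an antiderivative of (-3*u**2 + u) sin(2*u) is 3*u**2*cos(2*u)/2 - 3*u*sin(2*u)/2 - u*cos(2*u)/2 + sin(2*u)/4 - 3*cos(2*u)/4; evaluating from 0 to pi: ∫_{0}^{pi} (-3*u**2 + u) sin(2*u) du = (-pi/2 - 3/4 + 3*pi**2/2) - (-3/4) = pi*(-1 + 3*pi)/2.
Hence b_2 = (2/pi)·(pi*(-1 + 3*pi)/2) = -1 + 3*pi.

-1 + 3*pi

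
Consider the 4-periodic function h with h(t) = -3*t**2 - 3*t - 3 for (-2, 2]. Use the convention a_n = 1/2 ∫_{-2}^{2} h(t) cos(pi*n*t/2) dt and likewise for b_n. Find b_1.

-12/pi

b_1 = 1/2 ∫_{-2}^{2} h(t) sin(pi*t/2) dt.
Integrating by parts twice (tabular method), an antiderivative of (-3*t**2 - 3*t - 3) sin(pi*t/2) is 6*t**2*cos(pi*t/2)/pi - 24*t*sin(pi*t/2)/pi**2 + 6*t*cos(pi*t/2)/pi - 12*sin(pi*t/2)/pi**2 - 48*cos(pi*t/2)/pi**3 + 6*cos(pi*t/2)/pi; evaluating from -2 to 2: ∫_{-2}^{2} (-3*t**2 - 3*t - 3) sin(pi*t/2) dt = (-42/pi + 48/pi**3) - (-18/pi + 48/pi**3) = -24/pi.
Hence b_1 = (1/2)·(-24/pi) = -12/pi.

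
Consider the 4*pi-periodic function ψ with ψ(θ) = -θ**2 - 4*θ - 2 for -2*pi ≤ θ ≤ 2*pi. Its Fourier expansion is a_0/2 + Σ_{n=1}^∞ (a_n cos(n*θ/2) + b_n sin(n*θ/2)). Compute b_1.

-16

b_1 = (1/(2*pi)) ∫_{-2*pi}^{2*pi} ψ(θ) sin(θ/2) dθ.
Integrating by parts twice (tabular method), an antiderivative of (-θ**2 - 4*θ - 2) sin(θ/2) is 2*θ**2*cos(θ/2) - 8*θ*sin(θ/2) + 8*θ*cos(θ/2) - 16*sin(θ/2) - 12*cos(θ/2); evaluating from -2*pi to 2*pi: ∫_{-2*pi}^{2*pi} (-θ**2 - 4*θ - 2) sin(θ/2) dθ = (-8*pi**2 - 16*pi + 12) - (-8*pi**2 + 12 + 16*pi) = -32*pi.
Hence b_1 = (1/(2*pi))·(-32*pi) = -16.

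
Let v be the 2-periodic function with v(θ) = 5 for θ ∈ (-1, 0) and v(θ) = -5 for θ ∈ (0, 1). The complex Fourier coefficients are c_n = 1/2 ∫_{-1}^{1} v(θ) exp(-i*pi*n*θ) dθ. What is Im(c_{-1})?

Since v is real-valued, Im(c_{-1}) = -1/2 ∫_{-1}^{1} v(θ) sin(-pi*θ) dθ = b_{1}/2.
v is odd and sin(-pi*θ) is odd, so the integrand is even: ∫_{-1}^{1} v(θ) sin(-pi*θ) dθ = 2∫_0^{1} v(θ) sin(-pi*θ) dθ.
Directly, an antiderivative of (-5) sin(-pi*θ) is -5*cos(pi*θ)/pi; evaluating from 0 to 1: ∫_{0}^{1} (-5) sin(-pi*θ) dθ = (5/pi) - (-5/pi) = 10/pi.
So ∫_{-1}^{1} v(θ) sin(-pi*θ) dθ = 20/pi.
Hence Im(c_{-1}) = (-1/2)·(20/pi) = -10/pi.

-10/pi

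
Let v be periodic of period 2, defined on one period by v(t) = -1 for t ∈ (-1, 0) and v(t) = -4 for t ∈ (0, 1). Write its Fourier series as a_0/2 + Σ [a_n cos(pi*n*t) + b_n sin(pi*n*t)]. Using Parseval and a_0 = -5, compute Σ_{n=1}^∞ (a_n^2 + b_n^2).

Parseval: a_0^2/2 + Σ_{n≥1} (a_n^2+b_n^2) = ∫_{-1}^{1} v(t)^2 dt = 17.
Subtract a_0^2/2 = 25/2: Σ (a_n^2+b_n^2) = 9/2.

9/2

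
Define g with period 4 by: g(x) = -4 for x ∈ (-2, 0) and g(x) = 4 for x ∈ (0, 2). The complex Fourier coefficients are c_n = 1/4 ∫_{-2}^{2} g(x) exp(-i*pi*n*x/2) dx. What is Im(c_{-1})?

8/pi

Since g is real-valued, Im(c_{-1}) = -1/4 ∫_{-2}^{2} g(x) sin(-pi*x/2) dx = b_{1}/2.
g is odd and sin(-pi*x/2) is odd, so the integrand is even: ∫_{-2}^{2} g(x) sin(-pi*x/2) dx = 2∫_0^{2} g(x) sin(-pi*x/2) dx.
Directly, an antiderivative of (4) sin(-pi*x/2) is 8*cos(pi*x/2)/pi; evaluating from 0 to 2: ∫_{0}^{2} (4) sin(-pi*x/2) dx = (-8/pi) - (8/pi) = -16/pi.
So ∫_{-2}^{2} g(x) sin(-pi*x/2) dx = -32/pi.
Hence Im(c_{-1}) = (-1/4)·(-32/pi) = 8/pi.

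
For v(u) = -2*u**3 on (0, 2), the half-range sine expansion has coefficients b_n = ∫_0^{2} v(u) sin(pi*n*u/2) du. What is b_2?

b_2 = ∫_0^{2} (-2*u**3) sin(pi*u) du.
Integrating by parts three times (tabular method), an antiderivative of (-2*u**3) sin(pi*u) is 2*u**3*cos(pi*u)/pi - 6*u**2*sin(pi*u)/pi**2 - 12*u*cos(pi*u)/pi**3 + 12*sin(pi*u)/pi**4; evaluating from 0 to 2: ∫_{0}^{2} (-2*u**3) sin(pi*u) du = (-24/pi**3 + 16/pi) - (0) = -24/pi**3 + 16/pi.
Hence b_2 = -24/pi**3 + 16/pi.

-24/pi**3 + 16/pi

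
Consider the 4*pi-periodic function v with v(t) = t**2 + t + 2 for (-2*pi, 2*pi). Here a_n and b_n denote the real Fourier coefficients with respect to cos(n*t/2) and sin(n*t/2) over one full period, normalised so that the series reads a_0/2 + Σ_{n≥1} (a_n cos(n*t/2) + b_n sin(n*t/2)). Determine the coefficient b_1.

b_1 = (1/(2*pi)) ∫_{-2*pi}^{2*pi} v(t) sin(t/2) dt.
Integrating by parts twice (tabular method), an antiderivative of (t**2 + t + 2) sin(t/2) is -2*t**2*cos(t/2) + 8*t*sin(t/2) - 2*t*cos(t/2) + 4*sin(t/2) + 12*cos(t/2); evaluating from -2*pi to 2*pi: ∫_{-2*pi}^{2*pi} (t**2 + t + 2) sin(t/2) dt = (-12 + 4*pi + 8*pi**2) - (-4*pi - 12 + 8*pi**2) = 8*pi.
Hence b_1 = (1/(2*pi))·(8*pi) = 4.

4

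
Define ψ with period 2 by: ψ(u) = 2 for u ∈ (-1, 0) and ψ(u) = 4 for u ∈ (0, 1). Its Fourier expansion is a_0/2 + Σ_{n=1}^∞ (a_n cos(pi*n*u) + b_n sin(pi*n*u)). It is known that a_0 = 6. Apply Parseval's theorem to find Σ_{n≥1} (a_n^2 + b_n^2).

Parseval: a_0^2/2 + Σ_{n≥1} (a_n^2+b_n^2) = ∫_{-1}^{1} ψ(u)^2 du = 20.
Subtract a_0^2/2 = 18: Σ (a_n^2+b_n^2) = 2.

2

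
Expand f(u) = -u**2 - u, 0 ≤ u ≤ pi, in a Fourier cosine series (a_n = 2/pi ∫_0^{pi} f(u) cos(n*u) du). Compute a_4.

-1/4

a_4 = 2/pi ∫_0^{pi} (-u**2 - u) cos(4*u) du.
Integrating by parts twice (tabular method), an antiderivative of (-u**2 - u) cos(4*u) is -u**2*sin(4*u)/4 - u*sin(4*u)/4 - u*cos(4*u)/8 + sin(4*u)/32 - cos(4*u)/16; evaluating from 0 to pi: ∫_{0}^{pi} (-u**2 - u) cos(4*u) du = (-pi/8 - 1/16) - (-1/16) = -pi/8.
Hence a_4 = (2/pi)·(-pi/8) = -1/4.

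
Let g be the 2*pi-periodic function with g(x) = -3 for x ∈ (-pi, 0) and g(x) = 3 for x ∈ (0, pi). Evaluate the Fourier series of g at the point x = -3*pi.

x = -3*pi differs from x = pi by -2 full period(s), and the series is 2*pi-periodic.
At x = pi the one-sided limits are g(pi^-) = 3 and g(pi^+) = -3.
By Dirichlet's theorem the series converges to their average, [(3) + (-3)]/2 = 0.

0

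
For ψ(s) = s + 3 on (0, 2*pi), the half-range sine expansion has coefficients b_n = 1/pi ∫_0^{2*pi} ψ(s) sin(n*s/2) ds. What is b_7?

b_7 = 1/pi ∫_0^{2*pi} (s + 3) sin(7*s/2) ds.
Integrating by parts (boundary term plus one more integral), an antiderivative of (s + 3) sin(7*s/2) is -2*s*cos(7*s/2)/7 + 4*sin(7*s/2)/49 - 6*cos(7*s/2)/7; evaluating from 0 to 2*pi: ∫_{0}^{2*pi} (s + 3) sin(7*s/2) ds = (6/7 + 4*pi/7) - (-6/7) = 12/7 + 4*pi/7.
Hence b_7 = (1/pi)·(12/7 + 4*pi/7) = 4*(3 + pi)/(7*pi).

4*(3 + pi)/(7*pi)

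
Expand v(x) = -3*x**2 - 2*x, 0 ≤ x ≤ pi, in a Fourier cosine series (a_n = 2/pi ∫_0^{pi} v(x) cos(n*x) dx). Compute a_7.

4*(2 + 3*pi)/(49*pi)

a_7 = 2/pi ∫_0^{pi} (-3*x**2 - 2*x) cos(7*x) dx.
Integrating by parts twice (tabular method), an antiderivative of (-3*x**2 - 2*x) cos(7*x) is -3*x**2*sin(7*x)/7 - 2*x*sin(7*x)/7 - 6*x*cos(7*x)/49 + 6*sin(7*x)/343 - 2*cos(7*x)/49; evaluating from 0 to pi: ∫_{0}^{pi} (-3*x**2 - 2*x) cos(7*x) dx = (2/49 + 6*pi/49) - (-2/49) = 4/49 + 6*pi/49.
Hence a_7 = (2/pi)·(4/49 + 6*pi/49) = 4*(2 + 3*pi)/(49*pi).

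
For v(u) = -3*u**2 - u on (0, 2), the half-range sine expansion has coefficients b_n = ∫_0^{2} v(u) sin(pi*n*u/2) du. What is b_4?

7/pi

b_4 = ∫_0^{2} (-3*u**2 - u) sin(2*pi*u) du.
Integrating by parts twice (tabular method), an antiderivative of (-3*u**2 - u) sin(2*pi*u) is 3*u**2*cos(2*pi*u)/(2*pi) - 3*u*sin(2*pi*u)/(2*pi**2) + u*cos(2*pi*u)/(2*pi) - sin(2*pi*u)/(4*pi**2) - 3*cos(2*pi*u)/(4*pi**3); evaluating from 0 to 2: ∫_{0}^{2} (-3*u**2 - u) sin(2*pi*u) du = (-3/(4*pi**3) + 7/pi) - (-3/(4*pi**3)) = 7/pi.
Hence b_4 = 7/pi.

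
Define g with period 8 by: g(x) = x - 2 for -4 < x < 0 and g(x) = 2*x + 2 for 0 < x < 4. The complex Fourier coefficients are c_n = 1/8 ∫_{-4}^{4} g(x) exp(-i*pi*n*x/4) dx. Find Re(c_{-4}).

Since g is real-valued, Re(c_{-4}) = 1/8 ∫_{-4}^{4} g(x) cos(-pi*x) dx = a_{4}/2.
Split the integral at the breakpoints.
Integrating by parts (boundary term plus one more integral), an antiderivative of (x - 2) cos(-pi*x) is x*sin(pi*x)/pi - 2*sin(pi*x)/pi + cos(pi*x)/pi**2; evaluating from -4 to 0: ∫_{-4}^{0} (x - 2) cos(-pi*x) dx = (pi**(-2)) - (pi**(-2)) = 0.
Integrating by parts (boundary term plus one more integral), an antiderivative of (2*x + 2) cos(-pi*x) is 2*x*sin(pi*x)/pi + 2*sin(pi*x)/pi + 2*cos(pi*x)/pi**2; evaluating from 0 to 4: ∫_{0}^{4} (2*x + 2) cos(-pi*x) dx = (2/pi**2) - (2/pi**2) = 0.
So ∫_{-4}^{4} g(x) cos(-pi*x) dx = 0.
Hence Re(c_{-4}) = (1/8)·(0) = 0.

0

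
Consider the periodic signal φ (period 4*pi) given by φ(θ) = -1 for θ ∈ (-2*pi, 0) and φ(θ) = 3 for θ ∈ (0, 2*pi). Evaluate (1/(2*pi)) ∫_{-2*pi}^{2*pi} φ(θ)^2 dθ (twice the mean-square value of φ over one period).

10

(1/(2*pi)) ∫_{-2*pi}^{2*pi} φ(θ)^2 dθ = (1/(2*pi)) · (20*pi) = 10.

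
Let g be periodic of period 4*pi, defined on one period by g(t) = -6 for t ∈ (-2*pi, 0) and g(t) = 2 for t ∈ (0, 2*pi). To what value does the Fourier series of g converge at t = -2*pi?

-2

At t = -2*pi the one-sided limits are g(-2*pi^-) = 2 and g(-2*pi^+) = -6.
By Dirichlet's theorem the series converges to their average, [(2) + (-6)]/2 = -2.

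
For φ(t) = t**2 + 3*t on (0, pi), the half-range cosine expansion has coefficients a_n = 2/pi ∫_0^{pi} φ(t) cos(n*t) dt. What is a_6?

1/9

a_6 = 2/pi ∫_0^{pi} (t**2 + 3*t) cos(6*t) dt.
Integrating by parts twice (tabular method), an antiderivative of (t**2 + 3*t) cos(6*t) is t**2*sin(6*t)/6 + t*sin(6*t)/2 + t*cos(6*t)/18 - sin(6*t)/108 + cos(6*t)/12; evaluating from 0 to pi: ∫_{0}^{pi} (t**2 + 3*t) cos(6*t) dt = (1/12 + pi/18) - (1/12) = pi/18.
Hence a_6 = (2/pi)·(pi/18) = 1/9.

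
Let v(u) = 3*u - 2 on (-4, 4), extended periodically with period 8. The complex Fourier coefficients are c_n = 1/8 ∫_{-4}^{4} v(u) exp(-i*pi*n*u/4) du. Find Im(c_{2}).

6/pi

Since v is real-valued, Im(c_{2}) = -1/8 ∫_{-4}^{4} v(u) sin(pi*u/2) du = -b_{2}/2.
Integrating by parts (boundary term plus one more integral), an antiderivative of (3*u - 2) sin(pi*u/2) is -6*u*cos(pi*u/2)/pi + 12*sin(pi*u/2)/pi**2 + 4*cos(pi*u/2)/pi; evaluating from -4 to 4: ∫_{-4}^{4} (3*u - 2) sin(pi*u/2) du = (-20/pi) - (28/pi) = -48/pi.
Hence Im(c_{2}) = (-1/8)·(-48/pi) = 6/pi.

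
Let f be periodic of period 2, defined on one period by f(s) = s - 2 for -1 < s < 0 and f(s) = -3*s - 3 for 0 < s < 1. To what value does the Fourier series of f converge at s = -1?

s = -1 differs from s = 1 by -1 full period(s), and the series is 2-periodic.
At s = 1 the one-sided limits are f(1^-) = -6 and f(1^+) = -3.
By Dirichlet's theorem the series converges to their average, [(-6) + (-3)]/2 = -9/2.

-9/2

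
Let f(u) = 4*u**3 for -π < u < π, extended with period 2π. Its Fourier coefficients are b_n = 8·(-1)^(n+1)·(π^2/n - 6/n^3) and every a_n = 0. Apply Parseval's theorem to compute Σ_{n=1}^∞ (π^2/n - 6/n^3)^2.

Parseval: Σ b_n^2 = (1/π) ∫_{-π}^{π} f(u)^2 du = 32*pi**6/7.
b_n^2 = 64·(π^2/n - 6/n^3)^2, so the sum equals (32*pi**6/7)/64 = pi**6/14.

pi**6/14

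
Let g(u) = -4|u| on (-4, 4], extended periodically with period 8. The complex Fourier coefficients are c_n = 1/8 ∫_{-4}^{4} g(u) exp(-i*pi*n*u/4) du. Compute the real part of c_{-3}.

Since g is real-valued, Re(c_{-3}) = 1/8 ∫_{-4}^{4} g(u) cos(-3*pi*u/4) du = a_{3}/2.
g is even and cos(-3*pi*u/4) is even, so the integrand is even: ∫_{-4}^{4} g(u) cos(-3*pi*u/4) du = 2∫_0^{4} g(u) cos(-3*pi*u/4) du.
Integrating by parts (boundary term plus one more integral), an antiderivative of (-4*u) cos(-3*pi*u/4) is -16*u*sin(3*pi*u/4)/(3*pi) - 64*cos(3*pi*u/4)/(9*pi**2); evaluating from 0 to 4: ∫_{0}^{4} (-4*u) cos(-3*pi*u/4) du = (64/(9*pi**2)) - (-64/(9*pi**2)) = 128/(9*pi**2).
So ∫_{-4}^{4} g(u) cos(-3*pi*u/4) du = 256/(9*pi**2).
Hence Re(c_{-3}) = (1/8)·(256/(9*pi**2)) = 32/(9*pi**2).

32/(9*pi**2)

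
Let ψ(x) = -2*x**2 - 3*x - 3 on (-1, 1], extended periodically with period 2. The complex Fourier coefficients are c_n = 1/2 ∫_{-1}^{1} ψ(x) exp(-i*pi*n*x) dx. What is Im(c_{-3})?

-1/pi

Since ψ is real-valued, Im(c_{-3}) = -1/2 ∫_{-1}^{1} ψ(x) sin(-3*pi*x) dx = b_{3}/2.
Integrating by parts twice (tabular method), an antiderivative of (-2*x**2 - 3*x - 3) sin(-3*pi*x) is -2*x**2*cos(3*pi*x)/(3*pi) + 4*x*sin(3*pi*x)/(9*pi**2) - x*cos(3*pi*x)/pi + sin(3*pi*x)/(3*pi**2) - cos(3*pi*x)/pi + 4*cos(3*pi*x)/(27*pi**3); evaluating from -1 to 1: ∫_{-1}^{1} (-2*x**2 - 3*x - 3) sin(-3*pi*x) dx = (4*(-1 + 18*pi**2)/(27*pi**3)) - (2*(-2 + 9*pi**2)/(27*pi**3)) = 2/pi.
Hence Im(c_{-3}) = (-1/2)·(2/pi) = -1/pi.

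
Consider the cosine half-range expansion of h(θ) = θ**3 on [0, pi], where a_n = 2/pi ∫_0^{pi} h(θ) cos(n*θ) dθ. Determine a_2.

3*pi/2

a_2 = 2/pi ∫_0^{pi} (θ**3) cos(2*θ) dθ.
Integrating by parts three times (tabular method), an antiderivative of (θ**3) cos(2*θ) is θ**3*sin(2*θ)/2 + 3*θ**2*cos(2*θ)/4 - 3*θ*sin(2*θ)/4 - 3*cos(2*θ)/8; evaluating from 0 to pi: ∫_{0}^{pi} (θ**3) cos(2*θ) dθ = (-3/8 + 3*pi**2/4) - (-3/8) = 3*pi**2/4.
Hence a_2 = (2/pi)·(3*pi**2/4) = 3*pi/2.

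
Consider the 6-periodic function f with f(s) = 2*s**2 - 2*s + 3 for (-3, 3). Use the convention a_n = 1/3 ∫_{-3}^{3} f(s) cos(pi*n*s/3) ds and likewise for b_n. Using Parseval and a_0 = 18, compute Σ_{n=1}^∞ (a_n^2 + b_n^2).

408/5

Parseval: a_0^2/2 + Σ_{n≥1} (a_n^2+b_n^2) = 1/3 ∫_{-3}^{3} f(s)^2 ds = 1218/5.
Subtract a_0^2/2 = 162: Σ (a_n^2+b_n^2) = 408/5.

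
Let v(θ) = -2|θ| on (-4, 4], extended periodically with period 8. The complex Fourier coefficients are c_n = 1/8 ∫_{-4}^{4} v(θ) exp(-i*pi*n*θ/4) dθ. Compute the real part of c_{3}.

Since v is real-valued, Re(c_{3}) = 1/8 ∫_{-4}^{4} v(θ) cos(3*pi*θ/4) dθ = a_{3}/2.
v is even and cos(3*pi*θ/4) is even, so the integrand is even: ∫_{-4}^{4} v(θ) cos(3*pi*θ/4) dθ = 2∫_0^{4} v(θ) cos(3*pi*θ/4) dθ.
Integrating by parts (boundary term plus one more integral), an antiderivative of (-2*θ) cos(3*pi*θ/4) is -8*θ*sin(3*pi*θ/4)/(3*pi) - 32*cos(3*pi*θ/4)/(9*pi**2); evaluating from 0 to 4: ∫_{0}^{4} (-2*θ) cos(3*pi*θ/4) dθ = (32/(9*pi**2)) - (-32/(9*pi**2)) = 64/(9*pi**2).
So ∫_{-4}^{4} v(θ) cos(3*pi*θ/4) dθ = 128/(9*pi**2).
Hence Re(c_{3}) = (1/8)·(128/(9*pi**2)) = 16/(9*pi**2).

16/(9*pi**2)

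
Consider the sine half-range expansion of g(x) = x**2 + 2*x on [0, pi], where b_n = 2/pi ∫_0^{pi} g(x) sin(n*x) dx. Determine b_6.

b_6 = 2/pi ∫_0^{pi} (x**2 + 2*x) sin(6*x) dx.
Integrating by parts twice (tabular method), an antiderivative of (x**2 + 2*x) sin(6*x) is -x**2*cos(6*x)/6 + x*sin(6*x)/18 - x*cos(6*x)/3 + sin(6*x)/18 + cos(6*x)/108; evaluating from 0 to pi: ∫_{0}^{pi} (x**2 + 2*x) sin(6*x) dx = (-pi**2/6 - pi/3 + 1/108) - (1/108) = -pi*(2 + pi)/6.
Hence b_6 = (2/pi)·(-pi*(2 + pi)/6) = -pi/3 - 2/3.

-pi/3 - 2/3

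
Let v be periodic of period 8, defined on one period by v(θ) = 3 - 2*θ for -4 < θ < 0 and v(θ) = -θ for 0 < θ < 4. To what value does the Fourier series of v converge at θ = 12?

7/2

θ = 12 differs from θ = 4 by 1 full period(s), and the series is 8-periodic.
At θ = 4 the one-sided limits are v(4^-) = -4 and v(4^+) = 11.
By Dirichlet's theorem the series converges to their average, [(-4) + (11)]/2 = 7/2.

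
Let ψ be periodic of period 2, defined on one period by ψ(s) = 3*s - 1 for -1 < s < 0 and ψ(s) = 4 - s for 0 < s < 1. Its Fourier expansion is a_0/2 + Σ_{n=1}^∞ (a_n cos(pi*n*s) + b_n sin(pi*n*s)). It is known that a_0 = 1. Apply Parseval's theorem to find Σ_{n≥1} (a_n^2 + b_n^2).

113/6

Parseval: a_0^2/2 + Σ_{n≥1} (a_n^2+b_n^2) = ∫_{-1}^{1} ψ(s)^2 ds = 58/3.
Subtract a_0^2/2 = 1/2: Σ (a_n^2+b_n^2) = 113/6.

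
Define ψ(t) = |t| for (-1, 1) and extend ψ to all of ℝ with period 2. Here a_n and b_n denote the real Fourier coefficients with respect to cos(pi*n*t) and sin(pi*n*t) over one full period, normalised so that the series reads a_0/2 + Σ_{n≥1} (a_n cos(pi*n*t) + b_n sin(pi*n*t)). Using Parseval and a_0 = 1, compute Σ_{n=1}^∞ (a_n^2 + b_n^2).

1/6

Parseval: a_0^2/2 + Σ_{n≥1} (a_n^2+b_n^2) = ∫_{-1}^{1} ψ(t)^2 dt = 2/3.
Subtract a_0^2/2 = 1/2: Σ (a_n^2+b_n^2) = 1/6.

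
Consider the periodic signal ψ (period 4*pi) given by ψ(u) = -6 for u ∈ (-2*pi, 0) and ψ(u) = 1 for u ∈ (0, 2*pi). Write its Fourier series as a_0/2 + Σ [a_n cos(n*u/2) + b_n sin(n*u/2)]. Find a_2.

a_2 = (1/(2*pi)) ∫_{-2*pi}^{2*pi} ψ(u) cos(u) du.
Split the integral at the breakpoints.
Directly, an antiderivative of (-6) cos(u) is -6*sin(u); evaluating from -2*pi to 0: ∫_{-2*pi}^{0} (-6) cos(u) du = (0) - (0) = 0.
Directly, an antiderivative of (1) cos(u) is sin(u); evaluating from 0 to 2*pi: ∫_{0}^{2*pi} (1) cos(u) du = (0) - (0) = 0.
Summing the pieces and multiplying by (1/(2*pi)) gives a_2 = 0.

0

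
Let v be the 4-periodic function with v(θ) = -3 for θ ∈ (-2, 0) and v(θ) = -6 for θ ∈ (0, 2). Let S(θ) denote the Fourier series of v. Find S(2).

-9/2

At θ = 2 the one-sided limits are v(2^-) = -6 and v(2^+) = -3.
By Dirichlet's theorem the series converges to their average, [(-6) + (-3)]/2 = -9/2.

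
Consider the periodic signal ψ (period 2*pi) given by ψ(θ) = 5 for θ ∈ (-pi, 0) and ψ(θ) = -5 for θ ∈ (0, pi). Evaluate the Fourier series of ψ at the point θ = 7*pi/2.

5

θ = 7*pi/2 differs from θ = -pi/2 by 2 full period(s), and the series is 2*pi-periodic.
ψ is continuous at θ = -pi/2 with value 5, so the series converges to 5 there.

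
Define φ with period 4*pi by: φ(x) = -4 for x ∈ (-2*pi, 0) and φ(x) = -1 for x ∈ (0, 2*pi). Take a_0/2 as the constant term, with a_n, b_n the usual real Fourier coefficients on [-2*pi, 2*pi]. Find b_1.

b_1 = (1/(2*pi)) ∫_{-2*pi}^{2*pi} φ(x) sin(x/2) dx.
Split the integral at the breakpoints.
Directly, an antiderivative of (-4) sin(x/2) is 8*cos(x/2); evaluating from -2*pi to 0: ∫_{-2*pi}^{0} (-4) sin(x/2) dx = (8) - (-8) = 16.
Directly, an antiderivative of (-1) sin(x/2) is 2*cos(x/2); evaluating from 0 to 2*pi: ∫_{0}^{2*pi} (-1) sin(x/2) dx = (-2) - (2) = -4.
Summing the pieces and multiplying by (1/(2*pi)) gives b_1 = 6/pi.

6/pi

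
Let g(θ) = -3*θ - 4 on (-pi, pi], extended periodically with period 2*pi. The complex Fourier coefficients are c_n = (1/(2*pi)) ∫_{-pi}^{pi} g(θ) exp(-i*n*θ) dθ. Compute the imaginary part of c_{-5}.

-3/5

Since g is real-valued, Im(c_{-5}) = -(1/(2*pi)) ∫_{-pi}^{pi} g(θ) sin(-5*θ) dθ = b_{5}/2.
Integrating by parts (boundary term plus one more integral), an antiderivative of (-3*θ - 4) sin(-5*θ) is -3*θ*cos(5*θ)/5 + 3*sin(5*θ)/25 - 4*cos(5*θ)/5; evaluating from -pi to pi: ∫_{-pi}^{pi} (-3*θ - 4) sin(-5*θ) dθ = (4/5 + 3*pi/5) - (4/5 - 3*pi/5) = 6*pi/5.
Hence Im(c_{-5}) = (-1/(2*pi))·(6*pi/5) = -3/5.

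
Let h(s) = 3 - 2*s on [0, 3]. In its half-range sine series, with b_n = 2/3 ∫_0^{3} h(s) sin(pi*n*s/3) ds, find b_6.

2/pi

b_6 = 2/3 ∫_0^{3} (3 - 2*s) sin(2*pi*s) ds.
Integrating by parts (boundary term plus one more integral), an antiderivative of (3 - 2*s) sin(2*pi*s) is s*cos(2*pi*s)/pi - sin(2*pi*s)/(2*pi**2) - 3*cos(2*pi*s)/(2*pi); evaluating from 0 to 3: ∫_{0}^{3} (3 - 2*s) sin(2*pi*s) ds = (3/(2*pi)) - (-3/(2*pi)) = 3/pi.
Hence b_6 = (2/3)·(3/pi) = 2/pi.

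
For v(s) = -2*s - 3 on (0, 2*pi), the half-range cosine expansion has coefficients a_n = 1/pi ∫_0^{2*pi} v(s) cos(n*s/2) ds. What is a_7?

a_7 = 1/pi ∫_0^{2*pi} (-2*s - 3) cos(7*s/2) ds.
Integrating by parts (boundary term plus one more integral), an antiderivative of (-2*s - 3) cos(7*s/2) is -4*s*sin(7*s/2)/7 - 6*sin(7*s/2)/7 - 8*cos(7*s/2)/49; evaluating from 0 to 2*pi: ∫_{0}^{2*pi} (-2*s - 3) cos(7*s/2) ds = (8/49) - (-8/49) = 16/49.
Hence a_7 = (1/pi)·(16/49) = 16/(49*pi).

16/(49*pi)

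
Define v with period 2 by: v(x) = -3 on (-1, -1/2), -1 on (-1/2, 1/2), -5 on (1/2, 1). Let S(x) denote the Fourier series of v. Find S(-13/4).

-5

x = -13/4 differs from x = 3/4 by -2 full period(s), and the series is 2-periodic.
v is continuous at x = 3/4 with value -5, so the series converges to -5 there.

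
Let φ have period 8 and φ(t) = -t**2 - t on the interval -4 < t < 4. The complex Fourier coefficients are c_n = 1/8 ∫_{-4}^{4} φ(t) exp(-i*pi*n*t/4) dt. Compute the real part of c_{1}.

32/pi**2

Since φ is real-valued, Re(c_{1}) = 1/8 ∫_{-4}^{4} φ(t) cos(pi*t/4) dt = a_{1}/2.
Integrating by parts twice (tabular method), an antiderivative of (-t**2 - t) cos(pi*t/4) is -4*t**2*sin(pi*t/4)/pi - 4*t*sin(pi*t/4)/pi - 32*t*cos(pi*t/4)/pi**2 + 128*sin(pi*t/4)/pi**3 - 16*cos(pi*t/4)/pi**2; evaluating from -4 to 4: ∫_{-4}^{4} (-t**2 - t) cos(pi*t/4) dt = (144/pi**2) - (-112/pi**2) = 256/pi**2.
Hence Re(c_{1}) = (1/8)·(256/pi**2) = 32/pi**2.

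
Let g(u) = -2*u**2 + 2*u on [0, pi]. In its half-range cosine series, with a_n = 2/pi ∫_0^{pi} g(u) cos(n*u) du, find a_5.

8*(-1 + pi)/(25*pi)

a_5 = 2/pi ∫_0^{pi} (-2*u**2 + 2*u) cos(5*u) du.
Integrating by parts twice (tabular method), an antiderivative of (-2*u**2 + 2*u) cos(5*u) is -2*u**2*sin(5*u)/5 + 2*u*sin(5*u)/5 - 4*u*cos(5*u)/25 + 4*sin(5*u)/125 + 2*cos(5*u)/25; evaluating from 0 to pi: ∫_{0}^{pi} (-2*u**2 + 2*u) cos(5*u) du = (-2/25 + 4*pi/25) - (2/25) = -4/25 + 4*pi/25.
Hence a_5 = (2/pi)·(-4/25 + 4*pi/25) = 8*(-1 + pi)/(25*pi).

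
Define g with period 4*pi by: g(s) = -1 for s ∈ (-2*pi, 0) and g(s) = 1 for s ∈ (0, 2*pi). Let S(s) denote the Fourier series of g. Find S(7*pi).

s = 7*pi differs from s = -pi by 2 full period(s), and the series is 4*pi-periodic.
g is continuous at s = -pi with value -1, so the series converges to -1 there.

-1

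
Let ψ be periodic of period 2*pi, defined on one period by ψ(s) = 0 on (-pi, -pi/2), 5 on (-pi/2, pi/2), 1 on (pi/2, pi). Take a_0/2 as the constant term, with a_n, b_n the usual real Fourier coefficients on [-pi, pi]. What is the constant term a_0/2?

a_0 = 1/pi ∫_{-pi}^{pi} ψ(s) ds = 1/pi · (11*pi/2) = 11/2.
So the constant term a_0/2 = 11/4.

11/4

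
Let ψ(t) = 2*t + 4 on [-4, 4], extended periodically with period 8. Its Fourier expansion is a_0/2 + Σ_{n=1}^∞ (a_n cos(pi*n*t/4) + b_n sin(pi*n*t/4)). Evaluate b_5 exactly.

b_5 = 1/4 ∫_{-4}^{4} ψ(t) sin(5*pi*t/4) dt.
Integrating by parts (boundary term plus one more integral), an antiderivative of (2*t + 4) sin(5*pi*t/4) is -8*t*cos(5*pi*t/4)/(5*pi) + 32*sin(5*pi*t/4)/(25*pi**2) - 16*cos(5*pi*t/4)/(5*pi); evaluating from -4 to 4: ∫_{-4}^{4} (2*t + 4) sin(5*pi*t/4) dt = (48/(5*pi)) - (-16/(5*pi)) = 64/(5*pi).
Hence b_5 = (1/4)·(64/(5*pi)) = 16/(5*pi).

16/(5*pi)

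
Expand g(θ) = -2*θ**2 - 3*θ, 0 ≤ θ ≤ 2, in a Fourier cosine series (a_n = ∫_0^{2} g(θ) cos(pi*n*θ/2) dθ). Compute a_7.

8/(7*pi**2)

a_7 = ∫_0^{2} (-2*θ**2 - 3*θ) cos(7*pi*θ/2) dθ.
Integrating by parts twice (tabular method), an antiderivative of (-2*θ**2 - 3*θ) cos(7*pi*θ/2) is -4*θ**2*sin(7*pi*θ/2)/(7*pi) - 6*θ*sin(7*pi*θ/2)/(7*pi) - 16*θ*cos(7*pi*θ/2)/(49*pi**2) + 32*sin(7*pi*θ/2)/(343*pi**3) - 12*cos(7*pi*θ/2)/(49*pi**2); evaluating from 0 to 2: ∫_{0}^{2} (-2*θ**2 - 3*θ) cos(7*pi*θ/2) dθ = (44/(49*pi**2)) - (-12/(49*pi**2)) = 8/(7*pi**2).
Hence a_7 = 8/(7*pi**2).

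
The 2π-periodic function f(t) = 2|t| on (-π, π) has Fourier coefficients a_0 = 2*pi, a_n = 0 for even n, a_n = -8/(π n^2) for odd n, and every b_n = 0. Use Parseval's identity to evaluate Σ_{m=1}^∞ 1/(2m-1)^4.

pi**4/96

Parseval: a_0^2/2 + Σ a_n^2 = (1/π) ∫_{-π}^{π} f(t)^2 dt = 8*pi**2/3.
Subtract a_0^2/2 = 2*pi**2: Σ a_n^2 = 2*pi**2/3.
Only odd n contribute, with a_n^2 = 64/(π^2 n^4), so Σ_{m≥1} 1/(2m-1)^4 = π^2·(2*pi**2/3)/64 = pi**4/96.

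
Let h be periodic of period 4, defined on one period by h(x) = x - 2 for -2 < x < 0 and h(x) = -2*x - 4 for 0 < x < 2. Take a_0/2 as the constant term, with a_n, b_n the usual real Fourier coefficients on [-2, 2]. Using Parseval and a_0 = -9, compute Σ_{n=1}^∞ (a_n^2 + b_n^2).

Parseval: a_0^2/2 + Σ_{n≥1} (a_n^2+b_n^2) = 1/2 ∫_{-2}^{2} h(x)^2 dx = 140/3.
Subtract a_0^2/2 = 81/2: Σ (a_n^2+b_n^2) = 37/6.

37/6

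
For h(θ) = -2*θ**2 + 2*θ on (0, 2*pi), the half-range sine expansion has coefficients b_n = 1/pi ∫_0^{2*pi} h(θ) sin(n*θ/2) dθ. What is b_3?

b_3 = 1/pi ∫_0^{2*pi} (-2*θ**2 + 2*θ) sin(3*θ/2) dθ.
Integrating by parts twice (tabular method), an antiderivative of (-2*θ**2 + 2*θ) sin(3*θ/2) is 4*θ**2*cos(3*θ/2)/3 - 16*θ*sin(3*θ/2)/9 - 4*θ*cos(3*θ/2)/3 + 8*sin(3*θ/2)/9 - 32*cos(3*θ/2)/27; evaluating from 0 to 2*pi: ∫_{0}^{2*pi} (-2*θ**2 + 2*θ) sin(3*θ/2) dθ = (-16*pi**2/3 + 32/27 + 8*pi/3) - (-32/27) = -16*pi**2/3 + 64/27 + 8*pi/3.
Hence b_3 = (1/pi)·(-16*pi**2/3 + 64/27 + 8*pi/3) = 8*(-18*pi**2 + 8 + 9*pi)/(27*pi).

8*(-18*pi**2 + 8 + 9*pi)/(27*pi)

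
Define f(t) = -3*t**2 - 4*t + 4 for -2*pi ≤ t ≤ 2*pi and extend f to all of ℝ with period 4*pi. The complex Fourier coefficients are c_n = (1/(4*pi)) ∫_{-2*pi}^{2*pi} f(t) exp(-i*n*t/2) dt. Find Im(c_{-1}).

-8

Since f is real-valued, Im(c_{-1}) = -(1/(4*pi)) ∫_{-2*pi}^{2*pi} f(t) sin(-t/2) dt = b_{1}/2.
Integrating by parts twice (tabular method), an antiderivative of (-3*t**2 - 4*t + 4) sin(-t/2) is -6*t**2*cos(t/2) + 24*t*sin(t/2) - 8*t*cos(t/2) + 16*sin(t/2) + 56*cos(t/2); evaluating from -2*pi to 2*pi: ∫_{-2*pi}^{2*pi} (-3*t**2 - 4*t + 4) sin(-t/2) dt = (-56 + 16*pi + 24*pi**2) - (-56 - 16*pi + 24*pi**2) = 32*pi.
Hence Im(c_{-1}) = (-1/(4*pi))·(32*pi) = -8.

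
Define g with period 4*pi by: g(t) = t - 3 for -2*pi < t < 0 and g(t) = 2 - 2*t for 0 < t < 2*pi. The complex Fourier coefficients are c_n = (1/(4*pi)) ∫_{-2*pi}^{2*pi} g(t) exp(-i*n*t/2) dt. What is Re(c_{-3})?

2/(3*pi)

Since g is real-valued, Re(c_{-3}) = (1/(4*pi)) ∫_{-2*pi}^{2*pi} g(t) cos(-3*t/2) dt = a_{3}/2.
Split the integral at the breakpoints.
Integrating by parts (boundary term plus one more integral), an antiderivative of (t - 3) cos(-3*t/2) is 2*t*sin(3*t/2)/3 - 2*sin(3*t/2) + 4*cos(3*t/2)/9; evaluating from -2*pi to 0: ∫_{-2*pi}^{0} (t - 3) cos(-3*t/2) dt = (4/9) - (-4/9) = 8/9.
Integrating by parts (boundary term plus one more integral), an antiderivative of (2 - 2*t) cos(-3*t/2) is -4*t*sin(3*t/2)/3 + 4*sin(3*t/2)/3 - 8*cos(3*t/2)/9; evaluating from 0 to 2*pi: ∫_{0}^{2*pi} (2 - 2*t) cos(-3*t/2) dt = (8/9) - (-8/9) = 16/9.
So ∫_{-2*pi}^{2*pi} g(t) cos(-3*t/2) dt = 8/3.
Hence Re(c_{-3}) = (1/(4*pi))·(8/3) = 2/(3*pi).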